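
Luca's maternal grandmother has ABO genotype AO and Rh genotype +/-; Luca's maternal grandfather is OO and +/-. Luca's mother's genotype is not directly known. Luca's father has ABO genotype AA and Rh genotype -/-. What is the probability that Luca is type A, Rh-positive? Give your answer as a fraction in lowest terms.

1/2

Luca's mother's ABO genotype from AO × OO: 1/2 AO, 1/2 OO.
Crossing each possibility with the father AA and summing P(type A): 1/2·1 + 1/2·1 = 1.
Similarly for Rh via the mother's Rh distribution: P(Rh+) = 1/2.
Independent loci: 1 × 1/2 = 1/2.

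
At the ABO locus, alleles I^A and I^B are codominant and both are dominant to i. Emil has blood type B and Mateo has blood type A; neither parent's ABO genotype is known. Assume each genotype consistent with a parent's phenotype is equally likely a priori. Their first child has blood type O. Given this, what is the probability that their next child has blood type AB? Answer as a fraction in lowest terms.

Possible genotypes: Emil ∈ {I^B I^B, I^B i}; Mateo ∈ {I^A I^A, I^A i}.
Weight each parental genotype pair by prior × P(type-O child):
  I^B i × I^A i: posterior weight 1; P(next child type AB) = 1/4.
Weighted sum = 1/4.

1/4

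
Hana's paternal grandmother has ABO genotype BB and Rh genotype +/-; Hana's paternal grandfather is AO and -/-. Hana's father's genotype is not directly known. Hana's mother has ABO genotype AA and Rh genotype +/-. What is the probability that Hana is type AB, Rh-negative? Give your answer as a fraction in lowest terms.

3/16

Hana's father's ABO genotype from BB × AO: 1/2 AB, 1/2 BO.
Crossing each possibility with the mother AA and summing P(type AB): 1/2·1/2 + 1/2·1/2 = 1/2.
Similarly for Rh via the father's Rh distribution: P(Rh-) = 3/8.
Independent loci: 1/2 × 3/8 = 3/16.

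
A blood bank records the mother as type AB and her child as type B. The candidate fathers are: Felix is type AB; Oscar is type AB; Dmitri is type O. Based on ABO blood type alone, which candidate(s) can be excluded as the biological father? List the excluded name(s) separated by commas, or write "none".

A candidate is excluded only if no genotype consistent with his phenotype could produce a type B child with a type AB mother.
Every candidate has at least one consistent genotype combination, so none can be excluded.

none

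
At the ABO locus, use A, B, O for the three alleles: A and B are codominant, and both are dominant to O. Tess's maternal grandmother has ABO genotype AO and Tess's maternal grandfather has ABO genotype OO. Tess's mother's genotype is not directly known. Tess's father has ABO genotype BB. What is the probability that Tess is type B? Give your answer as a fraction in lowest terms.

Tess's mother's ABO genotype from AO × OO: 1/2 AO, 1/2 OO.
Crossing each possibility with the father BB and summing P(type B): 1/2·1/2 + 1/2·1 = 3/4.

3/4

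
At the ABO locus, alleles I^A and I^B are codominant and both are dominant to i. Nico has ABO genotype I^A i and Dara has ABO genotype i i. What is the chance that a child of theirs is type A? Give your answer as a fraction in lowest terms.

1/2

ABO cross I^A i × i i → offspring phenotypes: 1/2 O, 1/2 A.
So P(type A) = 1/2.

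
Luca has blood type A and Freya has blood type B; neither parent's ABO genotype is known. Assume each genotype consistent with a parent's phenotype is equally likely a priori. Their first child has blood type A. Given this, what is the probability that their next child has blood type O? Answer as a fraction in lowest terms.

Possible genotypes: Luca ∈ {I^A I^A, I^A i}; Freya ∈ {I^B I^B, I^B i}.
Weight each parental genotype pair by prior × P(type-A child):
  I^A I^A × I^B i: posterior weight 2/3; P(next child type O) = 0.
  I^A i × I^B i: posterior weight 1/3; P(next child type O) = 1/4.
Weighted sum = 1/12.

1/12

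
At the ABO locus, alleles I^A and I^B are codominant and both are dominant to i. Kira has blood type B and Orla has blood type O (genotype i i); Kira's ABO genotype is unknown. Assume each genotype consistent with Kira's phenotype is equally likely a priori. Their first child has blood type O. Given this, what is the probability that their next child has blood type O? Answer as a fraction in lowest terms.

1/2

Possible genotypes: Kira ∈ {I^B I^B, I^B i}; Orla ∈ {i i}.
Weight each parental genotype pair by prior × P(type-O child):
  I^B i × i i: posterior weight 1; P(next child type O) = 1/2.
Weighted sum = 1/2.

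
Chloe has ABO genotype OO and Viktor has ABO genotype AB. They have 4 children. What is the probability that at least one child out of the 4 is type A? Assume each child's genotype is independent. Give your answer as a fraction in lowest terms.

15/16

ABO cross OO × AB → 1/2 A, 1/2 B.
So P(type A) = 1/2 per child.
P(none) = (1/2)^4 = 1/16; P(at least one) = 1 − 1/16 = 15/16.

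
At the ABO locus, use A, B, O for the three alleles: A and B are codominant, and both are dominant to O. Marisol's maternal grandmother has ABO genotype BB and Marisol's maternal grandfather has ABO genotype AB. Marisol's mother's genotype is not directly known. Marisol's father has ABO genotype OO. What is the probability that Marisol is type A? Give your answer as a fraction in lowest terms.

1/4

Marisol's mother's ABO genotype from BB × AB: 1/2 AB, 1/2 BB.
Crossing each possibility with the father OO and summing P(type A): 1/2·1/2 + 1/2·0 = 1/4.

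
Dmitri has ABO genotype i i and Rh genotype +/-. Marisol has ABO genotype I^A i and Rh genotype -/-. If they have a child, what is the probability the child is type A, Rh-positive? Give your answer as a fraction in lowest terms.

ABO cross i i × I^A i → offspring phenotypes: 1/2 O, 1/2 A.
Rh cross +/- × -/- → 1/2 Rh+, 1/2 Rh-.
Independent loci: P(type A, Rh-positive) = 1/2 × 1/2 = 1/4.

1/4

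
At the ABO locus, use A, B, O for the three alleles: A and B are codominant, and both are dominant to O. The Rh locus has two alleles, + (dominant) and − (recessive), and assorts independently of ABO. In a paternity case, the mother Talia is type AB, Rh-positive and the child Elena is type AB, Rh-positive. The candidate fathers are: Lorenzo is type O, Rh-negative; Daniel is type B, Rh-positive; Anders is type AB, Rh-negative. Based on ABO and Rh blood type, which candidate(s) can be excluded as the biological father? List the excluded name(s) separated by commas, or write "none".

A candidate is excluded only if no genotype consistent with his phenotype could produce a type AB, Rh-positive child with a type AB, Rh-positive mother.
Lorenzo (type O, Rh-): no genotype consistent with that phenotype can produce a type-AB Rh+ child with a type-AB mother.

Lorenzo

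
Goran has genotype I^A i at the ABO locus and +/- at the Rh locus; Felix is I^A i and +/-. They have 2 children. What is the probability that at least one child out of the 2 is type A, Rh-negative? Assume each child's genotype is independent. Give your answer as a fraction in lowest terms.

ABO cross I^A i × I^A i → 1/4 O, 3/4 A.
Rh cross +/- × +/- → 3/4 Rh+, 1/4 Rh-; so P(type A, Rh-negative) = 3/4 × 1/4 = 3/16 per child.
P(none) = (13/16)^2 = 169/256; P(at least one) = 1 − 169/256 = 87/256.

87/256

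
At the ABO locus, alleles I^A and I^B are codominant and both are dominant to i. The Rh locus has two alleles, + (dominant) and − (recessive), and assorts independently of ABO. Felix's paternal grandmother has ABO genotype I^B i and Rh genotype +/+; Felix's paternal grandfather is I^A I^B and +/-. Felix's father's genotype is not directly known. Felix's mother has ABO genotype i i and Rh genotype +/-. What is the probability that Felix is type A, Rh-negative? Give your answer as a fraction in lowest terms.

1/32

Felix's father's ABO genotype from I^B i × I^A I^B: 1/4 I^A I^B, 1/4 I^A i, 1/4 I^B I^B, 1/4 I^B i.
Crossing each possibility with the mother i i and summing P(type A): 1/4·1/2 + 1/4·1/2 + 1/4·0 + 1/4·0 = 1/4.
Similarly for Rh via the father's Rh distribution: P(Rh-) = 1/8.
Independent loci: 1/4 × 1/8 = 1/32.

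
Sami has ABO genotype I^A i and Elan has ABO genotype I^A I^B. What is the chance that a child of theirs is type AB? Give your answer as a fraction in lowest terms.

1/4

ABO cross I^A i × I^A I^B → offspring phenotypes: 1/2 A, 1/4 B, 1/4 AB.
So P(type AB) = 1/4.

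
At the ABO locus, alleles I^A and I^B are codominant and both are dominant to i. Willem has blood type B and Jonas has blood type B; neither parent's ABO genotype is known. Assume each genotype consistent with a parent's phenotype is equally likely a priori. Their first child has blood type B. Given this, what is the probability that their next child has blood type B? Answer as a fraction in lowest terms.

Possible genotypes: Willem ∈ {I^B I^B, I^B i}; Jonas ∈ {I^B I^B, I^B i}.
Weight each parental genotype pair by prior × P(type-B child):
  I^B I^B × I^B I^B: posterior weight 4/15; P(next child type B) = 1.
  I^B I^B × I^B i: posterior weight 4/15; P(next child type B) = 1.
  I^B i × I^B I^B: posterior weight 4/15; P(next child type B) = 1.
  I^B i × I^B i: posterior weight 1/5; P(next child type B) = 3/4.
Weighted sum = 19/20.

19/20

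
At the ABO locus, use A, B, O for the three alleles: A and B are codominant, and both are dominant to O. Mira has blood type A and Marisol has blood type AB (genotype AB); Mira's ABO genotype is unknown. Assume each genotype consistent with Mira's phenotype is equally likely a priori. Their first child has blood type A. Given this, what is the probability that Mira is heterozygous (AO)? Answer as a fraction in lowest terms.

1/2

Possible genotypes: Mira ∈ {AA, AO}; Marisol ∈ {AB}.
Weight each parental genotype pair by prior × P(type-A child):
  AA × AB: posterior weight 1/2.
  AO × AB: posterior weight 1/2.
Sum the posterior weight over pairs where Mira is AO: 1/2.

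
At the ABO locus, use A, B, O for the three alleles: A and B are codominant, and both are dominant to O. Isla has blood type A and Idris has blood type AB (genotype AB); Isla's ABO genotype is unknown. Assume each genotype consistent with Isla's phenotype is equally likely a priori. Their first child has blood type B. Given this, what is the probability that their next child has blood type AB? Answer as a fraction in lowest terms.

Possible genotypes: Isla ∈ {AA, AO}; Idris ∈ {AB}.
Weight each parental genotype pair by prior × P(type-B child):
  AO × AB: posterior weight 1; P(next child type AB) = 1/4.
Weighted sum = 1/4.

1/4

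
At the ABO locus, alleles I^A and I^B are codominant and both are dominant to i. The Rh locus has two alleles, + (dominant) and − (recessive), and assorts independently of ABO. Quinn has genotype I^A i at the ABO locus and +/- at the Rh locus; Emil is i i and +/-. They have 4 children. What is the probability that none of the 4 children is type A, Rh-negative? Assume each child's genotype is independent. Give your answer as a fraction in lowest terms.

ABO cross I^A i × i i → 1/2 O, 1/2 A.
Rh cross +/- × +/- → 3/4 Rh+, 1/4 Rh-; so P(type A, Rh-negative) = 1/2 × 1/4 = 1/8 per child.
P(not type A, Rh-negative) = 7/8 for one child; (7/8)^4 = 2401/4096.

2401/4096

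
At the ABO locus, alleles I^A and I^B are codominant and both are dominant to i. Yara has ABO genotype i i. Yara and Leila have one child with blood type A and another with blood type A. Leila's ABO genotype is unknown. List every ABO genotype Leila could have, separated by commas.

For each candidate genotype of Leila, check whether crossing it with i i can produce every observed child phenotype.
  I^A I^A → possible child types {A} ✓
  I^A I^B → possible child types {A, B} ✓
  I^A i → possible child types {O, A} ✓
  I^B I^B → possible child types {B} ✗
  I^B i → possible child types {O, B} ✗
  i i → possible child types {O} ✗

I^A I^A, I^A I^B, I^A i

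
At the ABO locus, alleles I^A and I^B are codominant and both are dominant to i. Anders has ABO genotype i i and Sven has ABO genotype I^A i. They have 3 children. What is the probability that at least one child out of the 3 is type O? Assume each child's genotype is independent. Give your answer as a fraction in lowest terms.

ABO cross i i × I^A i → 1/2 O, 1/2 A.
So P(type O) = 1/2 per child.
P(none) = (1/2)^3 = 1/8; P(at least one) = 1 − 1/8 = 7/8.

7/8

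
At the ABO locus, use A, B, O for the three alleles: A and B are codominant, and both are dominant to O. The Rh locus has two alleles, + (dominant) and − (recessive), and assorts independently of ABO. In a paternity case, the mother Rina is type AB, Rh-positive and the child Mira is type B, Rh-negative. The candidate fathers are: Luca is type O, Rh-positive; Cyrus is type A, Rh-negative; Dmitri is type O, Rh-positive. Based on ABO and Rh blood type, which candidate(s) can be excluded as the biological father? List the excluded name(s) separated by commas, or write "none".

A candidate is excluded only if no genotype consistent with his phenotype could produce a type B, Rh-negative child with a type AB, Rh-positive mother.
Every candidate has at least one consistent genotype combination, so none can be excluded.

none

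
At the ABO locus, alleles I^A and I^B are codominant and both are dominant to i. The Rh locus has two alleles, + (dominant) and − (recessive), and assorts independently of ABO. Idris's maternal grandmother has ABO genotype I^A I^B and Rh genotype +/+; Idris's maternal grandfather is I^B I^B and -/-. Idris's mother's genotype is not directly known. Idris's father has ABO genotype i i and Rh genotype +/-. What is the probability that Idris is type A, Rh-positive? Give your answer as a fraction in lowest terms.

Idris's mother's ABO genotype from I^A I^B × I^B I^B: 1/2 I^A I^B, 1/2 I^B I^B.
Crossing each possibility with the father i i and summing P(type A): 1/2·1/2 + 1/2·0 = 1/4.
Similarly for Rh via the mother's Rh distribution: P(Rh+) = 3/4.
Independent loci: 1/4 × 3/4 = 3/16.

3/16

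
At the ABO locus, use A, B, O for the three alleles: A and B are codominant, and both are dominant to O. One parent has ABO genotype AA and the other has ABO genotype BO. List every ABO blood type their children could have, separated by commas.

Gametes from AA × BO give offspring ABO genotypes AB, AO, i.e. phenotypes A, AB.

A, AB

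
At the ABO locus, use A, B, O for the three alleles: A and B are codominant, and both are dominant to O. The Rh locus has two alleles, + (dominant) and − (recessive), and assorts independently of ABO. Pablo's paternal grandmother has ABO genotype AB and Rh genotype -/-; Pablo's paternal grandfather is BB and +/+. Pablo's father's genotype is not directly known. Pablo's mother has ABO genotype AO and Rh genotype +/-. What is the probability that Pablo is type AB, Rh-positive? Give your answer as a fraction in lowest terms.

Pablo's father's ABO genotype from AB × BB: 1/2 AB, 1/2 BB.
Crossing each possibility with the mother AO and summing P(type AB): 1/2·1/4 + 1/2·1/2 = 3/8.
Similarly for Rh via the father's Rh distribution: P(Rh+) = 3/4.
Independent loci: 3/8 × 3/4 = 9/32.

9/32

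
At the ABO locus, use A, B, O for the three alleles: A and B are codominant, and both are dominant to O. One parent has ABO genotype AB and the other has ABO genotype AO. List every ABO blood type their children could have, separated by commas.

A, B, AB

Gametes from AB × AO give offspring ABO genotypes AA, AB, AO, BO, i.e. phenotypes A, B, AB.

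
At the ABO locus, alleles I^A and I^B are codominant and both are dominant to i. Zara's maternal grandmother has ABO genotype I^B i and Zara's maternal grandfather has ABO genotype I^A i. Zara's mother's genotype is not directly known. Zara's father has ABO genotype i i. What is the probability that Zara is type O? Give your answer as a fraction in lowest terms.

1/2

Zara's mother's ABO genotype from I^B i × I^A i: 1/4 I^A I^B, 1/4 I^A i, 1/4 I^B i, 1/4 i i.
Crossing each possibility with the father i i and summing P(type O): 1/4·0 + 1/4·1/2 + 1/4·1/2 + 1/4·1 = 1/2.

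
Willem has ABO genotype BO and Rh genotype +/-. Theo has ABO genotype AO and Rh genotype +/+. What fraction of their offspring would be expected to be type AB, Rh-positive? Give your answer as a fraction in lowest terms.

ABO cross BO × AO → offspring phenotypes: 1/4 O, 1/4 A, 1/4 B, 1/4 AB.
Rh cross +/- × +/+ → 1 Rh+.
Independent loci: P(type AB, Rh-positive) = 1/4 × 1 = 1/4.

1/4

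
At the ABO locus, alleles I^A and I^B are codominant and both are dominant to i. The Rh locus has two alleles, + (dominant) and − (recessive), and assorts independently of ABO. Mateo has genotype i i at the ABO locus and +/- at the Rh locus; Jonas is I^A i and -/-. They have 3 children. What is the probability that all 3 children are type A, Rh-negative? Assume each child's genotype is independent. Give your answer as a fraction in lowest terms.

ABO cross i i × I^A i → 1/2 O, 1/2 A.
Rh cross +/- × -/- → 1/2 Rh+, 1/2 Rh-; so P(type A, Rh-negative) = 1/2 × 1/2 = 1/4 per child.
All 3 independent: (1/4)^3 = 1/64.

1/64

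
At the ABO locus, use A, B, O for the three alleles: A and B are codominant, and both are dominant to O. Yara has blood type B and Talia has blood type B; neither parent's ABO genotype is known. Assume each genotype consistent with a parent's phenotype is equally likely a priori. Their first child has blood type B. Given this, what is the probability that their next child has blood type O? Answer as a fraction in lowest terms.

Possible genotypes: Yara ∈ {BB, BO}; Talia ∈ {BB, BO}.
Weight each parental genotype pair by prior × P(type-B child):
  BB × BB: posterior weight 4/15; P(next child type O) = 0.
  BB × BO: posterior weight 4/15; P(next child type O) = 0.
  BO × BB: posterior weight 4/15; P(next child type O) = 0.
  BO × BO: posterior weight 1/5; P(next child type O) = 1/4.
Weighted sum = 1/20.

1/20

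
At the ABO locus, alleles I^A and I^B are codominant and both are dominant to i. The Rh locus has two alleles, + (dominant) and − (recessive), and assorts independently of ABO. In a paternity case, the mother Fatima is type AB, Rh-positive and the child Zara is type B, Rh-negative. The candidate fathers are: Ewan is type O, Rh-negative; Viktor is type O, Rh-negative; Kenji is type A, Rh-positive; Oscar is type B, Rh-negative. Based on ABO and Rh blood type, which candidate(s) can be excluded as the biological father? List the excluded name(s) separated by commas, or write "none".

A candidate is excluded only if no genotype consistent with his phenotype could produce a type B, Rh-negative child with a type AB, Rh-positive mother.
Every candidate has at least one consistent genotype combination, so none can be excluded.

none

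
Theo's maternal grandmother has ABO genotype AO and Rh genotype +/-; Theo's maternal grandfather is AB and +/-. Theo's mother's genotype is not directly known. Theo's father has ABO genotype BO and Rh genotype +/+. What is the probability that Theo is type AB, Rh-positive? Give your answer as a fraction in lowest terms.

Theo's mother's ABO genotype from AO × AB: 1/4 AA, 1/4 AB, 1/4 AO, 1/4 BO.
Crossing each possibility with the father BO and summing P(type AB): 1/4·1/2 + 1/4·1/4 + 1/4·1/4 + 1/4·0 = 1/4.
Similarly for Rh via the mother's Rh distribution: P(Rh+) = 1.
Independent loci: 1/4 × 1 = 1/4.

1/4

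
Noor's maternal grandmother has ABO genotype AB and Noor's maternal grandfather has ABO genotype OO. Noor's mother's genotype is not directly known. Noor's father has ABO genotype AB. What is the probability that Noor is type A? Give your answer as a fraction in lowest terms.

Noor's mother's ABO genotype from AB × OO: 1/2 AO, 1/2 BO.
Crossing each possibility with the father AB and summing P(type A): 1/2·1/2 + 1/2·1/4 = 3/8.

3/8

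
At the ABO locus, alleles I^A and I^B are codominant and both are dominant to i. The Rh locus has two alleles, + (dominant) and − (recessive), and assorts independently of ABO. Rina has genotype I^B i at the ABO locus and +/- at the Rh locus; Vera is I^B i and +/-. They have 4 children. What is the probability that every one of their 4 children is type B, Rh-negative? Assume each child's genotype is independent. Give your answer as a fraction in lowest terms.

81/65536

ABO cross I^B i × I^B i → 1/4 O, 3/4 B.
Rh cross +/- × +/- → 3/4 Rh+, 1/4 Rh-; so P(type B, Rh-negative) = 3/4 × 1/4 = 3/16 per child.
All 4 independent: (3/16)^4 = 81/65536.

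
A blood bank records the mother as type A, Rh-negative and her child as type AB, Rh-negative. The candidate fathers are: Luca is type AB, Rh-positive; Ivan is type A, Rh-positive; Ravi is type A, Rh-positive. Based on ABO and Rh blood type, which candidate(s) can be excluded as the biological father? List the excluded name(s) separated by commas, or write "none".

A candidate is excluded only if no genotype consistent with his phenotype could produce a type AB, Rh-negative child with a type A, Rh-negative mother.
Ivan (type A, Rh+): no genotype consistent with that phenotype can produce a type-AB Rh- child with a type-A mother.
Ravi (type A, Rh+): no genotype consistent with that phenotype can produce a type-AB Rh- child with a type-A mother.

Ivan, Ravi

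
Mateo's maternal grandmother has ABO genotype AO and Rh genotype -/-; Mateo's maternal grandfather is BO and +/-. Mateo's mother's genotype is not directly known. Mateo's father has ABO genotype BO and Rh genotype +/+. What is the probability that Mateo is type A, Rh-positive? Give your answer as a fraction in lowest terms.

Mateo's mother's ABO genotype from AO × BO: 1/4 AB, 1/4 AO, 1/4 BO, 1/4 OO.
Crossing each possibility with the father BO and summing P(type A): 1/4·1/4 + 1/4·1/4 + 1/4·0 + 1/4·0 = 1/8.
Similarly for Rh via the mother's Rh distribution: P(Rh+) = 1.
Independent loci: 1/8 × 1 = 1/8.

1/8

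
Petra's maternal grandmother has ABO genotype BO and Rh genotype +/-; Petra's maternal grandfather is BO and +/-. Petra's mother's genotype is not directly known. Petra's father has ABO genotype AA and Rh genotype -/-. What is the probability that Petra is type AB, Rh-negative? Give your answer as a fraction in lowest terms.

1/4

Petra's mother's ABO genotype from BO × BO: 1/4 BB, 1/2 BO, 1/4 OO.
Crossing each possibility with the father AA and summing P(type AB): 1/4·1 + 1/2·1/2 + 1/4·0 = 1/2.
Similarly for Rh via the mother's Rh distribution: P(Rh-) = 1/2.
Independent loci: 1/2 × 1/2 = 1/4.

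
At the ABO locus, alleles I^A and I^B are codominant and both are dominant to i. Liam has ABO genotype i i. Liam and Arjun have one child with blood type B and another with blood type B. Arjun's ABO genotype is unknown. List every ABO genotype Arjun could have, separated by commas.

For each candidate genotype of Arjun, check whether crossing it with i i can produce every observed child phenotype.
  I^A I^A → possible child types {A} ✗
  I^A I^B → possible child types {A, B} ✓
  I^A i → possible child types {O, A} ✗
  I^B I^B → possible child types {B} ✓
  I^B i → possible child types {O, B} ✓
  i i → possible child types {O} ✗

I^A I^B, I^B I^B, I^B i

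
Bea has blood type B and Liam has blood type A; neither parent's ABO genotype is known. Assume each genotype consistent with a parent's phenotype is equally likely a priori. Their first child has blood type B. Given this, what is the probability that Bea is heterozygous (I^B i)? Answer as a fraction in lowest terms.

1/3

Possible genotypes: Bea ∈ {I^B I^B, I^B i}; Liam ∈ {I^A I^A, I^A i}.
Weight each parental genotype pair by prior × P(type-B child):
  I^B I^B × I^A i: posterior weight 2/3.
  I^B i × I^A i: posterior weight 1/3.
Sum the posterior weight over pairs where Bea is I^B i: 1/3.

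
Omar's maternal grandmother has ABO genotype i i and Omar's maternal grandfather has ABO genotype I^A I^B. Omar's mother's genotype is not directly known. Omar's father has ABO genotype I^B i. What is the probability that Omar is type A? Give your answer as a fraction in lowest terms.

1/8

Omar's mother's ABO genotype from i i × I^A I^B: 1/2 I^A i, 1/2 I^B i.
Crossing each possibility with the father I^B i and summing P(type A): 1/2·1/4 + 1/2·0 = 1/8.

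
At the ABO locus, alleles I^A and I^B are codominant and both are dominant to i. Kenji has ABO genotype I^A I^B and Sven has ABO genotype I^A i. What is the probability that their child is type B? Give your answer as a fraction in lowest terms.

ABO cross I^A I^B × I^A i → offspring phenotypes: 1/2 A, 1/4 B, 1/4 AB.
So P(type B) = 1/4.

1/4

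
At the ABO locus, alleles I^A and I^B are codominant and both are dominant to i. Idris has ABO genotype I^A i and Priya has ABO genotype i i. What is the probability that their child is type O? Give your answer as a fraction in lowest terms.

1/2

ABO cross I^A i × i i → offspring phenotypes: 1/2 O, 1/2 A.
So P(type O) = 1/2.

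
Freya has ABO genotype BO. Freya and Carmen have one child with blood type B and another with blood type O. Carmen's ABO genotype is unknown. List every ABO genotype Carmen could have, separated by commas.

AO, BO, OO

For each candidate genotype of Carmen, check whether crossing it with BO can produce every observed child phenotype.
  AA → possible child types {A, AB} ✗
  AB → possible child types {A, B, AB} ✗
  AO → possible child types {O, A, B, AB} ✓
  BB → possible child types {B} ✗
  BO → possible child types {O, B} ✓
  OO → possible child types {O, B} ✓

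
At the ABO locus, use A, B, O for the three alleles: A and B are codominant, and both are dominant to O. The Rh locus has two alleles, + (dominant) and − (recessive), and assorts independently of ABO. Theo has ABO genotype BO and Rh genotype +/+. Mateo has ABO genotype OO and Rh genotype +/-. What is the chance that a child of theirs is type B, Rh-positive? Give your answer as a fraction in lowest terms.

ABO cross BO × OO → offspring phenotypes: 1/2 O, 1/2 B.
Rh cross +/+ × +/- → 1 Rh+.
Independent loci: P(type B, Rh-positive) = 1/2 × 1 = 1/2.

1/2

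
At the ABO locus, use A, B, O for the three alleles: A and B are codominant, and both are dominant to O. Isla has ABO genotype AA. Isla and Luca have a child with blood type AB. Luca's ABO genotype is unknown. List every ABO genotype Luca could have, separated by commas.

AB, BB, BO

For each candidate genotype of Luca, check whether crossing it with AA can produce every observed child phenotype.
  AA → possible child types {A} ✗
  AB → possible child types {A, AB} ✓
  AO → possible child types {A} ✗
  BB → possible child types {AB} ✓
  BO → possible child types {A, AB} ✓
  OO → possible child types {A} ✗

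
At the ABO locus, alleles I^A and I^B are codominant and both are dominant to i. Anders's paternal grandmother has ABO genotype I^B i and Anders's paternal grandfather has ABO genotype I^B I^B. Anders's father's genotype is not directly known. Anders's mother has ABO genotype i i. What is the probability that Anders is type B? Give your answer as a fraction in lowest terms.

3/4

Anders's father's ABO genotype from I^B i × I^B I^B: 1/2 I^B I^B, 1/2 I^B i.
Crossing each possibility with the mother i i and summing P(type B): 1/2·1 + 1/2·1/2 = 3/4.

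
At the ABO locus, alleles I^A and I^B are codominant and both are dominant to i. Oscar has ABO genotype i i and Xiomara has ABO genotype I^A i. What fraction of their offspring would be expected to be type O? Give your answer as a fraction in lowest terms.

ABO cross i i × I^A i → offspring phenotypes: 1/2 O, 1/2 A.
So P(type O) = 1/2.

1/2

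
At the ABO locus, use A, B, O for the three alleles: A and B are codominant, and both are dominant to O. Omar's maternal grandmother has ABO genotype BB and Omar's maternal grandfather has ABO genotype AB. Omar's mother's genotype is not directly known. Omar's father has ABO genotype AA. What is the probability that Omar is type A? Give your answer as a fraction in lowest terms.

1/4

Omar's mother's ABO genotype from BB × AB: 1/2 AB, 1/2 BB.
Crossing each possibility with the father AA and summing P(type A): 1/2·1/2 + 1/2·0 = 1/4.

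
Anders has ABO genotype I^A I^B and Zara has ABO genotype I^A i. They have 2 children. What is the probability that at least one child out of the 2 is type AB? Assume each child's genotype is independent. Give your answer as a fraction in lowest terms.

ABO cross I^A I^B × I^A i → 1/2 A, 1/4 B, 1/4 AB.
So P(type AB) = 1/4 per child.
P(none) = (3/4)^2 = 9/16; P(at least one) = 1 − 9/16 = 7/16.

7/16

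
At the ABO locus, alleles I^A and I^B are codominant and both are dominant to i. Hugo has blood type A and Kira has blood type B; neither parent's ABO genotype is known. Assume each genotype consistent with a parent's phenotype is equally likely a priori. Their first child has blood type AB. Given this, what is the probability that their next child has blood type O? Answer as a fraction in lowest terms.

Possible genotypes: Hugo ∈ {I^A I^A, I^A i}; Kira ∈ {I^B I^B, I^B i}.
Weight each parental genotype pair by prior × P(type-AB child):
  I^A I^A × I^B I^B: posterior weight 4/9; P(next child type O) = 0.
  I^A I^A × I^B i: posterior weight 2/9; P(next child type O) = 0.
  I^A i × I^B I^B: posterior weight 2/9; P(next child type O) = 0.
  I^A i × I^B i: posterior weight 1/9; P(next child type O) = 1/4.
Weighted sum = 1/36.

1/36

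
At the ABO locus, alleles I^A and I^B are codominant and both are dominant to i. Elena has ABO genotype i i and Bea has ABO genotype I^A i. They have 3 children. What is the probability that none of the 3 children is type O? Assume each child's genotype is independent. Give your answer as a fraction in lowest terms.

ABO cross i i × I^A i → 1/2 O, 1/2 A.
So P(type O) = 1/2 per child.
P(not type O) = 1/2 for one child; (1/2)^3 = 1/8.

1/8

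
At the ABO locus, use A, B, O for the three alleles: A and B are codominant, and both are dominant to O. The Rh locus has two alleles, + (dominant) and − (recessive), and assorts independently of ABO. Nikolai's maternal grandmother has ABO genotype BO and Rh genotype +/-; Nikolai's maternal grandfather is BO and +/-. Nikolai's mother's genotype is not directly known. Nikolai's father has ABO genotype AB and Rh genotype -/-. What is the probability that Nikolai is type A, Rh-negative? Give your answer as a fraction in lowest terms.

Nikolai's mother's ABO genotype from BO × BO: 1/4 BB, 1/2 BO, 1/4 OO.
Crossing each possibility with the father AB and summing P(type A): 1/4·0 + 1/2·1/4 + 1/4·1/2 = 1/4.
Similarly for Rh via the mother's Rh distribution: P(Rh-) = 1/2.
Independent loci: 1/4 × 1/2 = 1/8.

1/8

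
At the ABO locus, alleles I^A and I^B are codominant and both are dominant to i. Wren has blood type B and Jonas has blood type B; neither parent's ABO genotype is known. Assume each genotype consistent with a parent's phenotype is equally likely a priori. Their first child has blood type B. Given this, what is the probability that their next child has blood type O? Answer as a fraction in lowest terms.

1/20

Possible genotypes: Wren ∈ {I^B I^B, I^B i}; Jonas ∈ {I^B I^B, I^B i}.
Weight each parental genotype pair by prior × P(type-B child):
  I^B I^B × I^B I^B: posterior weight 4/15; P(next child type O) = 0.
  I^B I^B × I^B i: posterior weight 4/15; P(next child type O) = 0.
  I^B i × I^B I^B: posterior weight 4/15; P(next child type O) = 0.
  I^B i × I^B i: posterior weight 1/5; P(next child type O) = 1/4.
Weighted sum = 1/20.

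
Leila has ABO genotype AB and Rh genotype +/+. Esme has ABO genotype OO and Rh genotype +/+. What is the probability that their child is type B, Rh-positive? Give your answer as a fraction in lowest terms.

ABO cross AB × OO → offspring phenotypes: 1/2 A, 1/2 B.
Rh cross +/+ × +/+ → 1 Rh+.
Independent loci: P(type B, Rh-positive) = 1/2 × 1 = 1/2.

1/2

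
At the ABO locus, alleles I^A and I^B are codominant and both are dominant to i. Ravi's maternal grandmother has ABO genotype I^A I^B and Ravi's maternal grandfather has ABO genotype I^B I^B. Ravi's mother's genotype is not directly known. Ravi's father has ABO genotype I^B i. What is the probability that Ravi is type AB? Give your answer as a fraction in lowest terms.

Ravi's mother's ABO genotype from I^A I^B × I^B I^B: 1/2 I^A I^B, 1/2 I^B I^B.
Crossing each possibility with the father I^B i and summing P(type AB): 1/2·1/4 + 1/2·0 = 1/8.

1/8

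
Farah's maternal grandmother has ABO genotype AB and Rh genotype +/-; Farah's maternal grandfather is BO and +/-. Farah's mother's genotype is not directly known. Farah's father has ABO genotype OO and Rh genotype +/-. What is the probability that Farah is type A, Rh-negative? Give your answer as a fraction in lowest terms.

Farah's mother's ABO genotype from AB × BO: 1/4 AB, 1/4 AO, 1/4 BB, 1/4 BO.
Crossing each possibility with the father OO and summing P(type A): 1/4·1/2 + 1/4·1/2 + 1/4·0 + 1/4·0 = 1/4.
Similarly for Rh via the mother's Rh distribution: P(Rh-) = 1/4.
Independent loci: 1/4 × 1/4 = 1/16.

1/16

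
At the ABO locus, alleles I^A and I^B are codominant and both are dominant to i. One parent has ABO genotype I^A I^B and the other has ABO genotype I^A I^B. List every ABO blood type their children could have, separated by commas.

Gametes from I^A I^B × I^A I^B give offspring ABO genotypes I^A I^A, I^A I^B, I^B I^B, i.e. phenotypes A, B, AB.

A, B, AB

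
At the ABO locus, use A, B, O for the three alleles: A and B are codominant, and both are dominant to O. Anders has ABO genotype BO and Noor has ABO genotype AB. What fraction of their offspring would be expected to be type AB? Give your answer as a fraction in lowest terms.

1/4

ABO cross BO × AB → offspring phenotypes: 1/4 A, 1/2 B, 1/4 AB.
So P(type AB) = 1/4.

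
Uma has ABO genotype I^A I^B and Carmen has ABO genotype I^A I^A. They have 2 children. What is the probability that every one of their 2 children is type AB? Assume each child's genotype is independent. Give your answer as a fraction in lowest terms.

1/4

ABO cross I^A I^B × I^A I^A → 1/2 A, 1/2 AB.
So P(type AB) = 1/2 per child.
All 2 independent: (1/2)^2 = 1/4.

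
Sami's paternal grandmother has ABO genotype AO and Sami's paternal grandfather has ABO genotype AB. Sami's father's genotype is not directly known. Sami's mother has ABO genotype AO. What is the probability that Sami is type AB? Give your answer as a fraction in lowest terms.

1/8

Sami's father's ABO genotype from AO × AB: 1/4 AA, 1/4 AB, 1/4 AO, 1/4 BO.
Crossing each possibility with the mother AO and summing P(type AB): 1/4·0 + 1/4·1/4 + 1/4·0 + 1/4·1/4 = 1/8.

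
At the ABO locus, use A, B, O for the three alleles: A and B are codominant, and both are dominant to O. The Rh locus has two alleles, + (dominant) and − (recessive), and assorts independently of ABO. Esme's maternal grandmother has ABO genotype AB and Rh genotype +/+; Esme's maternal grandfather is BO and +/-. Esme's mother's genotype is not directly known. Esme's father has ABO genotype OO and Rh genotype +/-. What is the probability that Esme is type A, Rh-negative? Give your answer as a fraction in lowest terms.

1/32

Esme's mother's ABO genotype from AB × BO: 1/4 AB, 1/4 AO, 1/4 BB, 1/4 BO.
Crossing each possibility with the father OO and summing P(type A): 1/4·1/2 + 1/4·1/2 + 1/4·0 + 1/4·0 = 1/4.
Similarly for Rh via the mother's Rh distribution: P(Rh-) = 1/8.
Independent loci: 1/4 × 1/8 = 1/32.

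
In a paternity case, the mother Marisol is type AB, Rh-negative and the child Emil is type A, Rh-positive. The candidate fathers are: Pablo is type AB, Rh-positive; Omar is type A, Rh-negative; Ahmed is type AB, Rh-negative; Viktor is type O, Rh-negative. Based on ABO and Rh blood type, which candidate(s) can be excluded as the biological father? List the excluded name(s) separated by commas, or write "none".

A candidate is excluded only if no genotype consistent with his phenotype could produce a type A, Rh-positive child with a type AB, Rh-negative mother.
Omar (type A, Rh-): no genotype consistent with that phenotype can produce a type-A Rh+ child with a type-AB mother.
Ahmed (type AB, Rh-): no genotype consistent with that phenotype can produce a type-A Rh+ child with a type-AB mother.
Viktor (type O, Rh-): no genotype consistent with that phenotype can produce a type-A Rh+ child with a type-AB mother.

Omar, Ahmed, Viktor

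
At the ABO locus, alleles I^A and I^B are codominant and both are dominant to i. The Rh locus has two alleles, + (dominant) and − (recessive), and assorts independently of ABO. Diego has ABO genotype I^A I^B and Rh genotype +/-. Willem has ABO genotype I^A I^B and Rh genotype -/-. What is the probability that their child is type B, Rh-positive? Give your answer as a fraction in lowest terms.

ABO cross I^A I^B × I^A I^B → offspring phenotypes: 1/4 A, 1/4 B, 1/2 AB.
Rh cross +/- × -/- → 1/2 Rh+, 1/2 Rh-.
Independent loci: P(type B, Rh-positive) = 1/4 × 1/2 = 1/8.

1/8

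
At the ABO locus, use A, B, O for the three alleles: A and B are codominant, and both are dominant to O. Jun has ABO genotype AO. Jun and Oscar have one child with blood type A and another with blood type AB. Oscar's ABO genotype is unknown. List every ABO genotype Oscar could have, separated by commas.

For each candidate genotype of Oscar, check whether crossing it with AO can produce every observed child phenotype.
  AA → possible child types {A} ✗
  AB → possible child types {A, B, AB} ✓
  AO → possible child types {O, A} ✗
  BB → possible child types {B, AB} ✗
  BO → possible child types {O, A, B, AB} ✓
  OO → possible child types {O, A} ✗

AB, BO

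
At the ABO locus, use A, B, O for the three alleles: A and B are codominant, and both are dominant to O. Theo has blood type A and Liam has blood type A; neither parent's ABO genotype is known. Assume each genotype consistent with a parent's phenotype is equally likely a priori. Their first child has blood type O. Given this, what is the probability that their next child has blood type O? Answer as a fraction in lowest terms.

Possible genotypes: Theo ∈ {AA, AO}; Liam ∈ {AA, AO}.
Weight each parental genotype pair by prior × P(type-O child):
  AO × AO: posterior weight 1; P(next child type O) = 1/4.
Weighted sum = 1/4.

1/4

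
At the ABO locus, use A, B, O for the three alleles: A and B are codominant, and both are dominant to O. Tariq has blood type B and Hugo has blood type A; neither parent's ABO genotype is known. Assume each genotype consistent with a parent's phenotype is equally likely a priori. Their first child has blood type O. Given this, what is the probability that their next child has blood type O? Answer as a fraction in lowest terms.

1/4

Possible genotypes: Tariq ∈ {BB, BO}; Hugo ∈ {AA, AO}.
Weight each parental genotype pair by prior × P(type-O child):
  BO × AO: posterior weight 1; P(next child type O) = 1/4.
Weighted sum = 1/4.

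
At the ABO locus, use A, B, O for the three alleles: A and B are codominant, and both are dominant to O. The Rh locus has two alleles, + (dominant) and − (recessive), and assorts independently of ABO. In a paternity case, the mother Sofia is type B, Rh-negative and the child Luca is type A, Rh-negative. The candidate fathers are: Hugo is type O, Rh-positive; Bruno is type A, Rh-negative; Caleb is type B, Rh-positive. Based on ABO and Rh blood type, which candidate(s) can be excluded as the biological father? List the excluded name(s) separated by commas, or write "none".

Hugo, Caleb

A candidate is excluded only if no genotype consistent with his phenotype could produce a type A, Rh-negative child with a type B, Rh-negative mother.
Hugo (type O, Rh+): no genotype consistent with that phenotype can produce a type-A Rh- child with a type-B mother.
Caleb (type B, Rh+): no genotype consistent with that phenotype can produce a type-A Rh- child with a type-B mother.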